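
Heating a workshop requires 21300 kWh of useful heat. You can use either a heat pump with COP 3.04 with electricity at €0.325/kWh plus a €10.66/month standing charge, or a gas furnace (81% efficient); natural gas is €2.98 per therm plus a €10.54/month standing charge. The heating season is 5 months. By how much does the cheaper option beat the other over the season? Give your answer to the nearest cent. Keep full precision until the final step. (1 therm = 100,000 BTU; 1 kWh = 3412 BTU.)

€396.01

Heat load = 21300 kWh × 3412 = 72,675,600 BTU
Gas: input = 72,675,600 / 0.81 = 89,722,963 BTU = 897.2 therm → 897.2 × €2.98 = €2,673.74; + 5 × €10.54 standing = €2,726.44
Heat pump: 72,675,600 BTU / 3412 = 21,300 kWh heat; / 3.04 = 7,007 kWh in → × €0.325 = €2,277.14; + 5 × €10.66 standing = €2,330.44
Difference = |€2,726.44 − €2,330.44| = €396.01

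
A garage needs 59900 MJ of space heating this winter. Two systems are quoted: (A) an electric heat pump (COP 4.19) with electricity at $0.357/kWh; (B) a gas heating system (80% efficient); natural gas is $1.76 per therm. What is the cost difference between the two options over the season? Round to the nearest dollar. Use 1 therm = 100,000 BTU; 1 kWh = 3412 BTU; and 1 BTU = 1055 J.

Heat load = 59900 MJ = 59,900,000,000 J / 1055 = 56,777,251 BTU
Gas: input = 56,777,251 / 0.80 = 70,971,564 BTU = 709.7 therm → 709.7 × $1.76 = $1,249.10
Heat pump: 56,777,251 BTU / 3412 = 16,640 kWh heat; / 4.19 = 3,971 kWh in → × $0.357 = $1,417.81
Difference = |$1,249.10 − $1,417.81| = $168.72 ≈ $169

$169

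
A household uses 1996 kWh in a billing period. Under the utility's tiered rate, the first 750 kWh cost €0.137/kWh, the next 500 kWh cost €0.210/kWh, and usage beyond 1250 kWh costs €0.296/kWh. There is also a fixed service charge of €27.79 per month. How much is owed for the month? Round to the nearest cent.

€456.36

First 750 kWh × €0.137 = €102.75
Next 500 kWh × €0.210 = €105.00
Remaining 746 kWh × €0.296 = €220.82
Energy charge = €428.57; + service €27.79 = €456.36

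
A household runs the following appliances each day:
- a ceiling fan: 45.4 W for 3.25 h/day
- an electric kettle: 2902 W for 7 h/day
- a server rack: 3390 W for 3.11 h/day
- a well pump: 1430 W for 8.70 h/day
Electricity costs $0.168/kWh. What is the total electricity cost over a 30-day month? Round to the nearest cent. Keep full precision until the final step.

$218.97

ceiling fan: 45.4 W × 3.25 h × 30 d = 4,426 Wh = 4.426 kWh
electric kettle: 2902 W × 7 h × 30 d = 609,420 Wh = 609.4 kWh
server rack: 3390 W × 3.11 h × 30 d = 316,287 Wh = 316.3 kWh
well pump: 1430 W × 8.70 h × 30 d = 373,230 Wh = 373.2 kWh
Total energy = 4.426 + 609.4 + 316.3 + 373.2 = 1,303 kWh
Cost = 1,303 kWh × $0.168 = $218.97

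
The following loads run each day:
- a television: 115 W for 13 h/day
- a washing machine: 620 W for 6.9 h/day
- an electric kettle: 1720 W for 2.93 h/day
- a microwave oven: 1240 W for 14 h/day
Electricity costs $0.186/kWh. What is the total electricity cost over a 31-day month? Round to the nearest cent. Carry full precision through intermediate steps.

$162.44

television: 115 W × 13 h × 31 d = 46,345 Wh = 46.34 kWh
washing machine: 620 W × 6.9 h × 31 d = 132,618 Wh = 132.6 kWh
electric kettle: 1720 W × 2.93 h × 31 d = 156,228 Wh = 156.2 kWh
microwave oven: 1240 W × 14 h × 31 d = 538,160 Wh = 538.2 kWh
Total energy = 46.34 + 132.6 + 156.2 + 538.2 = 873.4 kWh
Cost = 873.4 kWh × $0.186 = $162.44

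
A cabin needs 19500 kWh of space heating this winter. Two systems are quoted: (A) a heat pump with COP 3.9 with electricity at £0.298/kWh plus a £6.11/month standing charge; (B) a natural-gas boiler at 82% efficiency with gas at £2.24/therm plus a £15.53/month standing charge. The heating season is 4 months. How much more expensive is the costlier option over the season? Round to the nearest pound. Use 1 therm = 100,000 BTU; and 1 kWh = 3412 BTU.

£365

Heat load = 19500 kWh × 3412 = 66,534,000 BTU
Gas: input = 66,534,000 / 0.82 = 81,139,024 BTU = 811.4 therm → 811.4 × £2.24 = £1,817.51; + 4 × £15.53 standing = £1,879.63
Heat pump: 66,534,000 BTU / 3412 = 19,500 kWh heat; / 3.9 = 5,000 kWh in → × £0.298 = £1,490.00; + 4 × £6.11 standing = £1,514.44
Difference = |£1,879.63 − £1,514.44| = £365.19 ≈ £365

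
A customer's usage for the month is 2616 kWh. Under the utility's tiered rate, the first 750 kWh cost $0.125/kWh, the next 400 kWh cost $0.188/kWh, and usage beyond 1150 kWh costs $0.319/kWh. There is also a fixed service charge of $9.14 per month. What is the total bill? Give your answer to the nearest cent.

$645.74

First 750 kWh × $0.125 = $93.75
Next 400 kWh × $0.188 = $75.20
Remaining 1466 kWh × $0.319 = $467.65
Energy charge = $636.60; + service $9.14 = $645.74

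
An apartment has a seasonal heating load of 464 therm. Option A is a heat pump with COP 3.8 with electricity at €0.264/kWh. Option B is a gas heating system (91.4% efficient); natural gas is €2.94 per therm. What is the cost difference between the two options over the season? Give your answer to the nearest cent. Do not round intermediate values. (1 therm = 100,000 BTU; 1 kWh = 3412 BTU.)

€547.74

Heat load = 464 therm × 100,000 = 46,400,000 BTU
Gas: input = 46,400,000 / 0.914 = 50,765,864 BTU = 507.7 therm → 507.7 × €2.94 = €1,492.52
Heat pump: 46,400,000 BTU / 3412 = 13,600 kWh heat; / 3.8 = 3,579 kWh in → × €0.264 = €944.78
Difference = |€1,492.52 − €944.78| = €547.74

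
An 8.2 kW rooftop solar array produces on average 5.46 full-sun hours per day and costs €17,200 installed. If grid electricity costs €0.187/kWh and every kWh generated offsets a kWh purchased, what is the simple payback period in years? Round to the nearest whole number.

Daily generation = 8.2 kW × 5.46 h = 44.77 kWh
Annual generation = 44.77 × 365 = 16342 kWh
Annual savings = 16342 × €0.187 = €3,055.91
Payback = €17,200 / €3,055.91 = 5.63 years

6 years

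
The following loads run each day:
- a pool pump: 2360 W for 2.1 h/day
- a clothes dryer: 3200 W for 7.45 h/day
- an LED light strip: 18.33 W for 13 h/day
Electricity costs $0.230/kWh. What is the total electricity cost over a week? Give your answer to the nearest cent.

pool pump: 2360 W × 2.1 h × 7 d = 34,692 Wh = 34.69 kWh
clothes dryer: 3200 W × 7.45 h × 7 d = 166,880 Wh = 166.9 kWh
LED light strip: 18.33 W × 13 h × 7 d = 1,668 Wh = 1.668 kWh
Total energy = 34.69 + 166.9 + 1.668 = 203.2 kWh
Cost = 203.2 kWh × $0.230 = $46.75

$46.75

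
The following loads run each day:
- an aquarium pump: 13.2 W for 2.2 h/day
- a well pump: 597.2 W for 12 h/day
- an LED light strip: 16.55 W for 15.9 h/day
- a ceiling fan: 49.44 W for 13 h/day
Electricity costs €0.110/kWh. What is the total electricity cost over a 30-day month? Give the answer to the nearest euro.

€27

aquarium pump: 13.2 W × 2.2 h × 30 d = 871 Wh = 0.8712 kWh
well pump: 597.2 W × 12 h × 30 d = 214,992 Wh = 215 kWh
LED light strip: 16.55 W × 15.9 h × 30 d = 7,894 Wh = 7.894 kWh
ceiling fan: 49.44 W × 13 h × 30 d = 19,282 Wh = 19.28 kWh
Total energy = 0.8712 + 215 + 7.894 + 19.28 = 243 kWh
Cost = 243 kWh × €0.110 = €26.73 ≈ €27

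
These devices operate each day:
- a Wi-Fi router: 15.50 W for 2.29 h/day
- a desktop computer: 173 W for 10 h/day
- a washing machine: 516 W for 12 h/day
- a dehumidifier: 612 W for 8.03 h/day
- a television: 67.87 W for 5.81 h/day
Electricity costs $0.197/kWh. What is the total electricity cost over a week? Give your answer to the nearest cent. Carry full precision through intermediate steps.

$18.29

Wi-Fi router: 15.50 W × 2.29 h × 7 d = 248 Wh = 0.2485 kWh
desktop computer: 173 W × 10 h × 7 d = 12,110 Wh = 12.11 kWh
washing machine: 516 W × 12 h × 7 d = 43,344 Wh = 43.34 kWh
dehumidifier: 612 W × 8.03 h × 7 d = 34,401 Wh = 34.4 kWh
television: 67.87 W × 5.81 h × 7 d = 2,760 Wh = 2.76 kWh
Total energy = 0.2485 + 12.11 + 43.34 + 34.4 + 2.76 = 92.86 kWh
Cost = 92.86 kWh × $0.197 = $18.29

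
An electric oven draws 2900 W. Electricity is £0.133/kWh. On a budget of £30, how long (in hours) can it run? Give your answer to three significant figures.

Energy budget = £30 / £0.133 per kWh = 225.6 kWh = 225,564 Wh
Runtime = 225,564 Wh / 2900 W = 77.78 h

77.8 h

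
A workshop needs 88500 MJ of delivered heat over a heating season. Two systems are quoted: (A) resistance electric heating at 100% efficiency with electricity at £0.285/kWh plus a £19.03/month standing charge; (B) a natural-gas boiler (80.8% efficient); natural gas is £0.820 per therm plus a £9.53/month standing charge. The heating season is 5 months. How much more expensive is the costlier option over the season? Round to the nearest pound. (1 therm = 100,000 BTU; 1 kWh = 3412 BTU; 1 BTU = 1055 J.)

£6203

Heat load = 88500 MJ = 88,500,000,000 J / 1055 = 83,886,256 BTU
Gas: input = 83,886,256 / 0.808 = 103,819,624 BTU = 1,038 therm → 1,038 × £0.820 = £851.32; + 5 × £9.53 standing = £898.97
Electric: 83,886,256 BTU / 3412 = 24,590 kWh → × £0.285 = £7,006.91; + 5 × £19.03 standing = £7,102.06
Difference = |£898.97 − £7,102.06| = £6,203.09 ≈ £6203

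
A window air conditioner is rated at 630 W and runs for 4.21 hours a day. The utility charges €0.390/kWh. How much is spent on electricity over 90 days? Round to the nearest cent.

€93.10

Energy = 630 W × 4.21 h/day × 90 days = 238,707 Wh = 238.7 kWh
Cost = 238.7 kWh × €0.390/kWh = €93.10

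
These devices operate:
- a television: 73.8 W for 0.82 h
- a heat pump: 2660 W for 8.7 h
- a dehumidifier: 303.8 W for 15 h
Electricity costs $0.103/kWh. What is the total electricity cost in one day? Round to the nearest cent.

$2.86

television: 73.8 W × 0.82 h = 61 Wh = 0.06052 kWh
heat pump: 2660 W × 8.7 h = 23,142 Wh = 23.14 kWh
dehumidifier: 303.8 W × 15 h = 4,557 Wh = 4.557 kWh
Total energy = 0.06052 + 23.14 + 4.557 = 27.76 kWh
Cost = 27.76 kWh × $0.103 = $2.86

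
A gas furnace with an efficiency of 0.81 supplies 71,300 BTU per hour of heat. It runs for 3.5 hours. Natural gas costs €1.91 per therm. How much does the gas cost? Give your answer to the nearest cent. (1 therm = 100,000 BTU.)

€5.88

Heat delivered = 71,300 BTU/h × 3.5 h = 249,550 BTU
Gas input = 249,550 / 0.81 = 308,086 BTU
= 308,086 / 100,000 = 3.081 therm
Cost = 3.081 × €1.91/therm = €5.88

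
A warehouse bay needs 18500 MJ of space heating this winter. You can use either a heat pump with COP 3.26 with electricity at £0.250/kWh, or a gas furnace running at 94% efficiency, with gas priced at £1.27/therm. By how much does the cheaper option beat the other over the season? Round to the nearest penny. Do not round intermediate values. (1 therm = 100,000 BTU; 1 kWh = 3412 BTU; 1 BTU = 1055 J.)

£157.21

Heat load = 18500 MJ = 18,500,000,000 J / 1055 = 17,535,545 BTU
Gas: input = 17,535,545 / 0.94 = 18,654,835 BTU = 186.5 therm → 186.5 × £1.27 = £236.92
Heat pump: 17,535,545 BTU / 3412 = 5,139 kWh heat; / 3.26 = 1,576 kWh in → × £0.250 = £394.12
Difference = |£236.92 − £394.12| = £157.21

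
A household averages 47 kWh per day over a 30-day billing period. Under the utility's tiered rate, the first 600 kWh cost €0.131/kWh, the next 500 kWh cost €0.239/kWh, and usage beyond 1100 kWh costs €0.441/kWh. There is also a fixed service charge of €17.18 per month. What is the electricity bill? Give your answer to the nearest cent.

Usage = 47 kWh/day × 30 days = 1410 kWh
First 600 kWh × €0.131 = €78.60
Next 500 kWh × €0.239 = €119.50
Remaining 310 kWh × €0.441 = €136.71
Energy charge = €334.81; + service €17.18 = €351.99

€351.99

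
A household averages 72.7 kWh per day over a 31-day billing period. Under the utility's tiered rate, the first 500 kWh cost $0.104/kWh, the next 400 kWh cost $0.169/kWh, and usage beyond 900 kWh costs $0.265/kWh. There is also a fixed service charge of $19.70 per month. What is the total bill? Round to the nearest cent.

$498.03

Usage = 72.7 kWh/day × 31 days = 2253.7 kWh
First 500 kWh × $0.104 = $52.00
Next 400 kWh × $0.169 = $67.60
Remaining 1353.7 kWh × $0.265 = $358.73
Energy charge = $478.33; + service $19.70 = $498.03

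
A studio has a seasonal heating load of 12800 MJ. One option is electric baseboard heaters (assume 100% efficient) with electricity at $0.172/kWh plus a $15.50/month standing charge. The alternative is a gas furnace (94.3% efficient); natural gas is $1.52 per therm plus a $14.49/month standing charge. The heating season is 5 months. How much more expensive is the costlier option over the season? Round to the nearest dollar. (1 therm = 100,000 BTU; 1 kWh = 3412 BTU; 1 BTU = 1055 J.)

$421

Heat load = 12800 MJ = 12,800,000,000 J / 1055 = 12,132,701 BTU
Gas: input = 12,132,701 / 0.943 = 12,866,067 BTU = 128.7 therm → 128.7 × $1.52 = $195.56; + 5 × $14.49 standing = $268.01
Electric: 12,132,701 BTU / 3412 = 3,556 kWh → × $0.172 = $611.61; + 5 × $15.50 standing = $689.11
Difference = |$268.01 − $689.11| = $421.10 ≈ $421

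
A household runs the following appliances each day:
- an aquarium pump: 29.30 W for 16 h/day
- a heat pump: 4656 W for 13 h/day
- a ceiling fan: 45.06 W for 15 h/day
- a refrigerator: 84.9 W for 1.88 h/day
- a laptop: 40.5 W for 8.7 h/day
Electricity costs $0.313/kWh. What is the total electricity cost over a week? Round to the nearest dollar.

$136

aquarium pump: 29.30 W × 16 h × 7 d = 3,282 Wh = 3.282 kWh
heat pump: 4656 W × 13 h × 7 d = 423,696 Wh = 423.7 kWh
ceiling fan: 45.06 W × 15 h × 7 d = 4,731 Wh = 4.731 kWh
refrigerator: 84.9 W × 1.88 h × 7 d = 1,117 Wh = 1.117 kWh
laptop: 40.5 W × 8.7 h × 7 d = 2,466 Wh = 2.466 kWh
Total energy = 3.282 + 423.7 + 4.731 + 1.117 + 2.466 = 435.3 kWh
Cost = 435.3 kWh × $0.313 = $136.25 ≈ $136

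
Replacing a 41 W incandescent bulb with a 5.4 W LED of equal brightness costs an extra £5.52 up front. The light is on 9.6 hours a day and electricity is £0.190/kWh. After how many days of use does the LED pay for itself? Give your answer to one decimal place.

85.0 days

Power saved = 41 − 5.4 = 35.6 W
Daily energy saved = 35.6 W × 9.6 h = 341.8 Wh = 0.34176 kWh
Daily savings = 0.34176 × £0.190 = £0.0649
Payback = £5.52 / £0.0649 per day = 85.01 days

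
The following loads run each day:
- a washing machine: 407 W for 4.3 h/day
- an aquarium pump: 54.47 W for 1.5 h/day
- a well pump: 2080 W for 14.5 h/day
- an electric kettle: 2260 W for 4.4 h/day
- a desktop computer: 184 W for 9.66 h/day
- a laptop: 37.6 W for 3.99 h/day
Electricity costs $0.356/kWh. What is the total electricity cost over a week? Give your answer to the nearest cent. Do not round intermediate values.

washing machine: 407 W × 4.3 h × 7 d = 12,251 Wh = 12.25 kWh
aquarium pump: 54.47 W × 1.5 h × 7 d = 572 Wh = 0.5719 kWh
well pump: 2080 W × 14.5 h × 7 d = 211,120 Wh = 211.1 kWh
electric kettle: 2260 W × 4.4 h × 7 d = 69,608 Wh = 69.61 kWh
desktop computer: 184 W × 9.66 h × 7 d = 12,442 Wh = 12.44 kWh
laptop: 37.6 W × 3.99 h × 7 d = 1,050 Wh = 1.05 kWh
Total energy = 12.25 + 0.5719 + 211.1 + 69.61 + 12.44 + 1.05 = 307 kWh
Cost = 307 kWh × $0.356 = $109.31

$109.31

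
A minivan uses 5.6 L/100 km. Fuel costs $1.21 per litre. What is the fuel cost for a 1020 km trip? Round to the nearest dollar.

$69

Fuel = 5.6 L/100 km × 1020 km / 100 = 57.12 L
Cost = 57.12 L × $1.21/L = $69.12 ≈ $69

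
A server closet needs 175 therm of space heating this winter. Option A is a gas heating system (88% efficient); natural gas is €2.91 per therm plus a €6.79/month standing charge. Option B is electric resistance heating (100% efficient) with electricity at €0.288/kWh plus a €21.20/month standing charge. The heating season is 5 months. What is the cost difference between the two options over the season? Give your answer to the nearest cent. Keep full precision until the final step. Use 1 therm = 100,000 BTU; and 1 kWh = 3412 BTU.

€970.50

Heat load = 175 therm × 100,000 = 17,500,000 BTU
Gas: input = 17,500,000 / 0.88 = 19,886,364 BTU = 198.9 therm → 198.9 × €2.91 = €578.69; + 5 × €6.79 standing = €612.64
Electric: 17,500,000 BTU / 3412 = 5,129 kWh → × €0.288 = €1,477.14; + 5 × €21.20 standing = €1,583.14
Difference = |€612.64 − €1,583.14| = €970.50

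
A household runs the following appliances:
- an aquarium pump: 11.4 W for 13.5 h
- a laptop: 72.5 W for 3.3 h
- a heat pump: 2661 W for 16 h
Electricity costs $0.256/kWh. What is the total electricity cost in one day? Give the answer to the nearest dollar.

$11

aquarium pump: 11.4 W × 13.5 h = 154 Wh = 0.1539 kWh
laptop: 72.5 W × 3.3 h = 239 Wh = 0.2392 kWh
heat pump: 2661 W × 16 h = 42,576 Wh = 42.58 kWh
Total energy = 0.1539 + 0.2392 + 42.58 = 42.97 kWh
Cost = 42.97 kWh × $0.256 = $11.00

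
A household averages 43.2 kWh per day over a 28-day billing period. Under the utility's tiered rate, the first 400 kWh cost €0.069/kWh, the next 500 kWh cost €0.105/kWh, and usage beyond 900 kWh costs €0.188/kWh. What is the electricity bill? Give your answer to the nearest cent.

Usage = 43.2 kWh/day × 28 days = 1209.6 kWh
First 400 kWh × €0.069 = €27.60
Next 500 kWh × €0.105 = €52.50
Remaining 309.6 kWh × €0.188 = €58.20
Total = €138.30

€138.30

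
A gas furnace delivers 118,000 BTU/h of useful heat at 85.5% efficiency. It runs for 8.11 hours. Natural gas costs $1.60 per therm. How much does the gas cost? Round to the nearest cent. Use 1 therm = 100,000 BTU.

Heat delivered = 118,000 BTU/h × 8.11 h = 956,980 BTU
Gas input = 956,980 / 0.855 = 1,119,275 BTU
= 1,119,275 / 100,000 = 11.19 therm
Cost = 11.19 × $1.60/therm = $17.91

$17.91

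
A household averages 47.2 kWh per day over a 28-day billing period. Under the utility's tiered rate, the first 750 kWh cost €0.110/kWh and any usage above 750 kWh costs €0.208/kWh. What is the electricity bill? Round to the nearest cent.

Usage = 47.2 kWh/day × 28 days = 1321.6 kWh
First 750 kWh × €0.110 = €82.50
Remaining 571.6 kWh × €0.208 = €118.89
Total = €201.39

€201.39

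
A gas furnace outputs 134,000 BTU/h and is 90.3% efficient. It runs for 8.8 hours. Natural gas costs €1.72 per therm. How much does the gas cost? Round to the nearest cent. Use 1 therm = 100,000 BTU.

€22.46

Heat delivered = 134,000 BTU/h × 8.8 h = 1,179,200 BTU
Gas input = 1,179,200 / 0.903 = 1,305,869 BTU
= 1,305,869 / 100,000 = 13.06 therm
Cost = 13.06 × €1.72/therm = €22.46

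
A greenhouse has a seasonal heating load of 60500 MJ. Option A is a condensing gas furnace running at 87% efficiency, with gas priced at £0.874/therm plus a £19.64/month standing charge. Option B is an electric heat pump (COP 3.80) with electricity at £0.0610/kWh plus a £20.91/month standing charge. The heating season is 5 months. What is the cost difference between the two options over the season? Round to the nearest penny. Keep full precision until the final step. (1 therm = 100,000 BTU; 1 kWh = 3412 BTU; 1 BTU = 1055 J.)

£299.95

Heat load = 60500 MJ = 60,500,000,000 J / 1055 = 57,345,972 BTU
Gas: input = 57,345,972 / 0.870 = 65,914,910 BTU = 659.1 therm → 659.1 × £0.874 = £576.10; + 5 × £19.64 standing = £674.30
Heat pump: 57,345,972 BTU / 3412 = 16,810 kWh heat; / 3.80 = 4,423 kWh in → × £0.0610 = £269.80; + 5 × £20.91 standing = £374.35
Difference = |£674.30 − £374.35| = £299.95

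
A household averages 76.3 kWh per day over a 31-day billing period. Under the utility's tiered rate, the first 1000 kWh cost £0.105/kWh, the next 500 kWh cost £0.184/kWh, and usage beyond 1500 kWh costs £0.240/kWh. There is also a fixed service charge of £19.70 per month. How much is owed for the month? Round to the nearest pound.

Usage = 76.3 kWh/day × 31 days = 2365.3 kWh
First 1000 kWh × £0.105 = £105.00
Next 500 kWh × £0.184 = £92.00
Remaining 865.3 kWh × £0.240 = £207.67
Energy charge = £404.67; + service £19.70 = £424.37 ≈ £424

£424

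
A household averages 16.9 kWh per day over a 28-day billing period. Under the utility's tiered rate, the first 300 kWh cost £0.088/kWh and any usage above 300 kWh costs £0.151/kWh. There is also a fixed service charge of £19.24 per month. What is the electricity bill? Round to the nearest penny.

Usage = 16.9 kWh/day × 28 days = 473.2 kWh
First 300 kWh × £0.088 = £26.40
Remaining 173.2 kWh × £0.151 = £26.15
Energy charge = £52.55; + service £19.24 = £71.79

£71.79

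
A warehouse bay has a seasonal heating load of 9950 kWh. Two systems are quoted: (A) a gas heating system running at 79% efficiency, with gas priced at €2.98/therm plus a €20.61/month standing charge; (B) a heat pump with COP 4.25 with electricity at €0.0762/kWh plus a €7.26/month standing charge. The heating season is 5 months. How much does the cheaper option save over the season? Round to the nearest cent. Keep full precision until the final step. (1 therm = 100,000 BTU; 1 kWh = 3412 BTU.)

Heat load = 9950 kWh × 3412 = 33,949,400 BTU
Gas: input = 33,949,400 / 0.79 = 42,973,924 BTU = 429.7 therm → 429.7 × €2.98 = €1,280.62; + 5 × €20.61 standing = €1,383.67
Heat pump: 33,949,400 BTU / 3412 = 9,950 kWh heat; / 4.25 = 2,341 kWh in → × €0.0762 = €178.40; + 5 × €7.26 standing = €214.70
Difference = |€1,383.67 − €214.70| = €1,168.98

€1168.98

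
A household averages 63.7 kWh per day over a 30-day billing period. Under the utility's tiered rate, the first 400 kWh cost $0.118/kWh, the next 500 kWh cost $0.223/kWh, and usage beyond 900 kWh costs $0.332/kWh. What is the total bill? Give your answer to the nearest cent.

$494.35

Usage = 63.7 kWh/day × 30 days = 1911 kWh
First 400 kWh × $0.118 = $47.20
Next 500 kWh × $0.223 = $111.50
Remaining 1011 kWh × $0.332 = $335.65
Total = $494.35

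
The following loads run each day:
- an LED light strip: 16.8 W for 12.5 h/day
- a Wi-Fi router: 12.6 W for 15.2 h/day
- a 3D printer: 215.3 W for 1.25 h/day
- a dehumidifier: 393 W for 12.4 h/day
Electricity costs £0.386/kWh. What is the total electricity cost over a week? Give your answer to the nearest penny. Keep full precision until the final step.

£14.98

LED light strip: 16.8 W × 12.5 h × 7 d = 1,470 Wh = 1.47 kWh
Wi-Fi router: 12.6 W × 15.2 h × 7 d = 1,341 Wh = 1.341 kWh
3D printer: 215.3 W × 1.25 h × 7 d = 1,884 Wh = 1.884 kWh
dehumidifier: 393 W × 12.4 h × 7 d = 34,112 Wh = 34.11 kWh
Total energy = 1.47 + 1.341 + 1.884 + 34.11 = 38.81 kWh
Cost = 38.81 kWh × £0.386 = £14.98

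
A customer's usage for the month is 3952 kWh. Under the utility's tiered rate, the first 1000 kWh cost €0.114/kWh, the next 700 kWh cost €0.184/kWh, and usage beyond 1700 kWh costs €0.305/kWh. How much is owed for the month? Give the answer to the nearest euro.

First 1000 kWh × €0.114 = €114.00
Next 700 kWh × €0.184 = €128.80
Remaining 2252 kWh × €0.305 = €686.86
Total = €929.66 ≈ €930

€930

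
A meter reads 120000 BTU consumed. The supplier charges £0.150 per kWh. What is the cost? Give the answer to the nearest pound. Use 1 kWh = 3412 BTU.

£5

120000 BTU × (0.00029308 kWh/BTU) = 35.17 kWh
Cost = 35.17 kWh × £0.150/kWh = £5.28 ≈ £5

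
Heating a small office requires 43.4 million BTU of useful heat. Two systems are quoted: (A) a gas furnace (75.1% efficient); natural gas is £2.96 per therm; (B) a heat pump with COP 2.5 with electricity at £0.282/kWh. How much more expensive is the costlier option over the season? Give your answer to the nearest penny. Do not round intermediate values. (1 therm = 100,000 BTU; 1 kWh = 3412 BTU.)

Heat load = 43.4 × 10⁶ BTU = 43,400,000 BTU
Gas: input = 43,400,000 / 0.751 = 57,789,614 BTU = 577.9 therm → 577.9 × £2.96 = £1,710.57
Heat pump: 43,400,000 BTU / 3412 = 12,720 kWh heat; / 2.5 = 5,088 kWh in → × £0.282 = £1,434.79
Difference = |£1,710.57 − £1,434.79| = £275.78

£275.78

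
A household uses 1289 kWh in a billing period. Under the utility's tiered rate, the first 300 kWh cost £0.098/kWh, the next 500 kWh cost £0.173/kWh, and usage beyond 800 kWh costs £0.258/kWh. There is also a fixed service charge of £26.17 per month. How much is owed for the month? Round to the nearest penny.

First 300 kWh × £0.098 = £29.40
Next 500 kWh × £0.173 = £86.50
Remaining 489 kWh × £0.258 = £126.16
Energy charge = £242.06; + service £26.17 = £268.23

£268.23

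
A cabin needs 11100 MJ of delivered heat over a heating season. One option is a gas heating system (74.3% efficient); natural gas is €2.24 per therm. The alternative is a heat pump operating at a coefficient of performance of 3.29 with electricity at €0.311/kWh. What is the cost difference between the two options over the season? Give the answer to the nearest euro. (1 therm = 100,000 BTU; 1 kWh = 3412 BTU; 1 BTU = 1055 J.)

€26

Heat load = 11100 MJ = 11,100,000,000 J / 1055 = 10,521,327 BTU
Gas: input = 10,521,327 / 0.743 = 14,160,602 BTU = 141.6 therm → 141.6 × €2.24 = €317.20
Heat pump: 10,521,327 BTU / 3412 = 3,084 kWh heat; / 3.29 = 937.3 kWh in → × €0.311 = €291.49
Difference = |€317.20 − €291.49| = €25.71 ≈ €26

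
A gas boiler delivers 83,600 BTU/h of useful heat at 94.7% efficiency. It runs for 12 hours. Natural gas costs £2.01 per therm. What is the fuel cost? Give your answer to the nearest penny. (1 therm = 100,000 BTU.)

Heat delivered = 83,600 BTU/h × 12 h = 1,003,200 BTU
Gas input = 1,003,200 / 0.947 = 1,059,345 BTU
= 1,059,345 / 100,000 = 10.59 therm
Cost = 10.59 × £2.01/therm = £21.29

£21.29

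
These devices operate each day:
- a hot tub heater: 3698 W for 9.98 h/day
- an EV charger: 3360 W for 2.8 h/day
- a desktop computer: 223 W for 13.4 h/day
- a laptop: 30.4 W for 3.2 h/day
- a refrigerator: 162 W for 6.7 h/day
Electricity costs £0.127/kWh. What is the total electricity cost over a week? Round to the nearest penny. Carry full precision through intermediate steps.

£44.88

hot tub heater: 3698 W × 9.98 h × 7 d = 258,342 Wh = 258.3 kWh
EV charger: 3360 W × 2.8 h × 7 d = 65,856 Wh = 65.86 kWh
desktop computer: 223 W × 13.4 h × 7 d = 20,917 Wh = 20.92 kWh
laptop: 30.4 W × 3.2 h × 7 d = 681 Wh = 0.681 kWh
refrigerator: 162 W × 6.7 h × 7 d = 7,598 Wh = 7.598 kWh
Total energy = 258.3 + 65.86 + 20.92 + 0.681 + 7.598 = 353.4 kWh
Cost = 353.4 kWh × £0.127 = £44.88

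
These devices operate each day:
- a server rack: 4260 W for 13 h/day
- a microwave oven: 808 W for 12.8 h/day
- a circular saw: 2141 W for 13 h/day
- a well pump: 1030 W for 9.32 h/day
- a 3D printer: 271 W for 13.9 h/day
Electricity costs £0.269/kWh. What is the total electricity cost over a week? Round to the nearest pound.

server rack: 4260 W × 13 h × 7 d = 387,660 Wh = 387.7 kWh
microwave oven: 808 W × 12.8 h × 7 d = 72,397 Wh = 72.4 kWh
circular saw: 2141 W × 13 h × 7 d = 194,831 Wh = 194.8 kWh
well pump: 1030 W × 9.32 h × 7 d = 67,197 Wh = 67.2 kWh
3D printer: 271 W × 13.9 h × 7 d = 26,368 Wh = 26.37 kWh
Total energy = 387.7 + 72.4 + 194.8 + 67.2 + 26.37 = 748.5 kWh
Cost = 748.5 kWh × £0.269 = £201.33 ≈ £201

£201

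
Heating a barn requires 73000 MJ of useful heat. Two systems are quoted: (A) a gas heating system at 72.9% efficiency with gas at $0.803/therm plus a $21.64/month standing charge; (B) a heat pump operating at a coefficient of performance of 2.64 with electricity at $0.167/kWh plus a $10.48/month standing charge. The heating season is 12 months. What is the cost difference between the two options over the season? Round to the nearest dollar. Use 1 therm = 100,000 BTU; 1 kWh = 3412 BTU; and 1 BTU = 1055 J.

$387

Heat load = 73000 MJ = 73,000,000,000 J / 1055 = 69,194,313 BTU
Gas: input = 69,194,313 / 0.729 = 94,916,753 BTU = 949.2 therm → 949.2 × $0.803 = $762.18; + 12 × $21.64 standing = $1,021.86
Heat pump: 69,194,313 BTU / 3412 = 20,280 kWh heat; / 2.64 = 7,682 kWh in → × $0.167 = $1,282.84; + 12 × $10.48 standing = $1,408.60
Difference = |$1,021.86 − $1,408.60| = $386.74 ≈ $387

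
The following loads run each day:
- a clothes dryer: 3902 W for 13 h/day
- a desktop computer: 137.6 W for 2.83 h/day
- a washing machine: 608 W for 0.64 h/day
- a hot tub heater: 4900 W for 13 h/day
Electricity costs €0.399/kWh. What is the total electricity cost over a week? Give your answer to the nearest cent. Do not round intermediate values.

clothes dryer: 3902 W × 13 h × 7 d = 355,082 Wh = 355.1 kWh
desktop computer: 137.6 W × 2.83 h × 7 d = 2,726 Wh = 2.726 kWh
washing machine: 608 W × 0.64 h × 7 d = 2,724 Wh = 2.724 kWh
hot tub heater: 4900 W × 13 h × 7 d = 445,900 Wh = 445.9 kWh
Total energy = 355.1 + 2.726 + 2.724 + 445.9 = 806.4 kWh
Cost = 806.4 kWh × €0.399 = €321.77

€321.77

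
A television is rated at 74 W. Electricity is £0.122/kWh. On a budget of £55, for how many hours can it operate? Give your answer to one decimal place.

Energy budget = £55 / £0.122 per kWh = 450.8 kWh = 450,820 Wh
Runtime = 450,820 Wh / 74 W = 6,092 h

6092.2 h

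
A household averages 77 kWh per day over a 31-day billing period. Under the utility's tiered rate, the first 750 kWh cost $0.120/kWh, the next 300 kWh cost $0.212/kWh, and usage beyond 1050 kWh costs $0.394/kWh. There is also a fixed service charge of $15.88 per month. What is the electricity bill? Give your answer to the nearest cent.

Usage = 77 kWh/day × 31 days = 2387 kWh
First 750 kWh × $0.120 = $90.00
Next 300 kWh × $0.212 = $63.60
Remaining 1337 kWh × $0.394 = $526.78
Energy charge = $680.38; + service $15.88 = $696.26

$696.26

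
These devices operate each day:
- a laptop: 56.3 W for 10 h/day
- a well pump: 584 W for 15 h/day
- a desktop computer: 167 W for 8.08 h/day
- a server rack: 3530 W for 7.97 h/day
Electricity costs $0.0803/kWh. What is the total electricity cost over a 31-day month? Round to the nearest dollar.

$97

laptop: 56.3 W × 10 h × 31 d = 17,453 Wh = 17.45 kWh
well pump: 584 W × 15 h × 31 d = 271,560 Wh = 271.6 kWh
desktop computer: 167 W × 8.08 h × 31 d = 41,830 Wh = 41.83 kWh
server rack: 3530 W × 7.97 h × 31 d = 872,157 Wh = 872.2 kWh
Total energy = 17.45 + 271.6 + 41.83 + 872.2 = 1,203 kWh
Cost = 1,203 kWh × $0.0803 = $96.60 ≈ $97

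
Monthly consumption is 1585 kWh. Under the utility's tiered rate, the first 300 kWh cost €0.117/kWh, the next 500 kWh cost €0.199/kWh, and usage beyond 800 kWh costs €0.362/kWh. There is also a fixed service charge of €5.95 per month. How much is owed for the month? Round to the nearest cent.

€424.72

First 300 kWh × €0.117 = €35.10
Next 500 kWh × €0.199 = €99.50
Remaining 785 kWh × €0.362 = €284.17
Energy charge = €418.77; + service €5.95 = €424.72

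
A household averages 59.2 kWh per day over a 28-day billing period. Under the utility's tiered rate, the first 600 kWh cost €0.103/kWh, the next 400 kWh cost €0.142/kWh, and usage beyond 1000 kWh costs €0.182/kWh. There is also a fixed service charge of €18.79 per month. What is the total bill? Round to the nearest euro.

Usage = 59.2 kWh/day × 28 days = 1657.6 kWh
First 600 kWh × €0.103 = €61.80
Next 400 kWh × €0.142 = €56.80
Remaining 657.6 kWh × €0.182 = €119.68
Energy charge = €238.28; + service €18.79 = €257.07 ≈ €257

€257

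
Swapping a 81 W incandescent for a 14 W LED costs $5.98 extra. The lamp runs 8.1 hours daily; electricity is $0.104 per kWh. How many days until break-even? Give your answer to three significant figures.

106 days

Power saved = 81 − 14 = 67 W
Daily energy saved = 67 W × 8.1 h = 542.7 Wh = 0.5427 kWh
Daily savings = 0.5427 × $0.104 = $0.0564
Payback = $5.98 / $0.0564 per day = 106 days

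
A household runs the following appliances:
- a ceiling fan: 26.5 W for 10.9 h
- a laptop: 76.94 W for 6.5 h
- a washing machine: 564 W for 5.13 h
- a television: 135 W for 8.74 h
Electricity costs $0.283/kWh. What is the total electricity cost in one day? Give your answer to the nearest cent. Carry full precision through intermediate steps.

ceiling fan: 26.5 W × 10.9 h = 289 Wh = 0.2888 kWh
laptop: 76.94 W × 6.5 h = 500 Wh = 0.5001 kWh
washing machine: 564 W × 5.13 h = 2,893 Wh = 2.893 kWh
television: 135 W × 8.74 h = 1,180 Wh = 1.18 kWh
Total energy = 0.2888 + 0.5001 + 2.893 + 1.18 = 4.862 kWh
Cost = 4.862 kWh × $0.283 = $1.38

$1.38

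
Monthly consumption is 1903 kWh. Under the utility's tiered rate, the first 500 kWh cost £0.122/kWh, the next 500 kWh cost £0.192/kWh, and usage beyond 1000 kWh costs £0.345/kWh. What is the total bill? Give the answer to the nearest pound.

£469

First 500 kWh × £0.122 = £61.00
Next 500 kWh × £0.192 = £96.00
Remaining 903 kWh × £0.345 = £311.53
Total = £468.53 ≈ £469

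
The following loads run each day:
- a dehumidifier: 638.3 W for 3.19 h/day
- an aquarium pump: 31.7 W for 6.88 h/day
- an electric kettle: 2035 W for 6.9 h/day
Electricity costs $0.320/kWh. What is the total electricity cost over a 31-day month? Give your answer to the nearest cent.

dehumidifier: 638.3 W × 3.19 h × 31 d = 63,121 Wh = 63.12 kWh
aquarium pump: 31.7 W × 6.88 h × 31 d = 6,761 Wh = 6.761 kWh
electric kettle: 2035 W × 6.9 h × 31 d = 435,286 Wh = 435.3 kWh
Total energy = 63.12 + 6.761 + 435.3 = 505.2 kWh
Cost = 505.2 kWh × $0.320 = $161.65

$161.65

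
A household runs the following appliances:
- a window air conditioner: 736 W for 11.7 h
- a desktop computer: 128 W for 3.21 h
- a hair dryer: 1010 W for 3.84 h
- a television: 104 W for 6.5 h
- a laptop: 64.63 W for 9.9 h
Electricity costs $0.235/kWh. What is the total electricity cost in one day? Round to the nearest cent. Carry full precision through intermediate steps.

$3.34

window air conditioner: 736 W × 11.7 h = 8,611 Wh = 8.611 kWh
desktop computer: 128 W × 3.21 h = 411 Wh = 0.4109 kWh
hair dryer: 1010 W × 3.84 h = 3,878 Wh = 3.878 kWh
television: 104 W × 6.5 h = 676 Wh = 0.676 kWh
laptop: 64.63 W × 9.9 h = 640 Wh = 0.6398 kWh
Total energy = 8.611 + 0.4109 + 3.878 + 0.676 + 0.6398 = 14.22 kWh
Cost = 14.22 kWh × $0.235 = $3.34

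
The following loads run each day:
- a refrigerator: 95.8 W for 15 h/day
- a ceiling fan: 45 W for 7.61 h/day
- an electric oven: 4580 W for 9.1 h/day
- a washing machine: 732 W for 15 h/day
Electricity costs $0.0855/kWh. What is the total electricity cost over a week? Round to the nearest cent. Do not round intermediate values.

refrigerator: 95.8 W × 15 h × 7 d = 10,059 Wh = 10.06 kWh
ceiling fan: 45 W × 7.61 h × 7 d = 2,397 Wh = 2.397 kWh
electric oven: 4580 W × 9.1 h × 7 d = 291,746 Wh = 291.7 kWh
washing machine: 732 W × 15 h × 7 d = 76,860 Wh = 76.86 kWh
Total energy = 10.06 + 2.397 + 291.7 + 76.86 = 381.1 kWh
Cost = 381.1 kWh × $0.0855 = $32.58

$32.58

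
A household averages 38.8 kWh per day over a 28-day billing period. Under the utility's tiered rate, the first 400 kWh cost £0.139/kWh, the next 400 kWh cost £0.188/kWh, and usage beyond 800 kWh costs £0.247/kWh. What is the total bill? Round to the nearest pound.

Usage = 38.8 kWh/day × 28 days = 1086.4 kWh
First 400 kWh × £0.139 = £55.60
Next 400 kWh × £0.188 = £75.20
Remaining 286.4 kWh × £0.247 = £70.74
Total = £201.54 ≈ £202

£202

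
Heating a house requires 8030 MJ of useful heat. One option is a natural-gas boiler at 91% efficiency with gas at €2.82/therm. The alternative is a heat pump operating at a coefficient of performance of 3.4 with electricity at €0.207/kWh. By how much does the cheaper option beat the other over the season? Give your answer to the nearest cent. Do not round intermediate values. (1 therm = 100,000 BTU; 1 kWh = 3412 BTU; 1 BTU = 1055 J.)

Heat load = 8030 MJ = 8,030,000,000 J / 1055 = 7,611,374 BTU
Gas: input = 7,611,374 / 0.91 = 8,364,148 BTU = 83.64 therm → 83.64 × €2.82 = €235.87
Heat pump: 7,611,374 BTU / 3412 = 2,231 kWh heat; / 3.4 = 656.1 kWh in → × €0.207 = €135.81
Difference = |€235.87 − €135.81| = €100.05

€100.05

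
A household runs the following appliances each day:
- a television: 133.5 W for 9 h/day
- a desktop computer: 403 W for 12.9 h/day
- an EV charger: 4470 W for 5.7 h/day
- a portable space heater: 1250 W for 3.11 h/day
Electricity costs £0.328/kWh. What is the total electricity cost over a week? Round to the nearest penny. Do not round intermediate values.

£82.12

television: 133.5 W × 9 h × 7 d = 8,410 Wh = 8.411 kWh
desktop computer: 403 W × 12.9 h × 7 d = 36,391 Wh = 36.39 kWh
EV charger: 4470 W × 5.7 h × 7 d = 178,353 Wh = 178.4 kWh
portable space heater: 1250 W × 3.11 h × 7 d = 27,212 Wh = 27.21 kWh
Total energy = 8.411 + 36.39 + 178.4 + 27.21 = 250.4 kWh
Cost = 250.4 kWh × £0.328 = £82.12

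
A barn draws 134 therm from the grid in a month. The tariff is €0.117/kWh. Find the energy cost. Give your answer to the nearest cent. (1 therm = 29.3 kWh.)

€459.37

134 therm × (29.3 kWh/therm) = 3,926 kWh
Cost = 3,926 kWh × €0.117/kWh = €459.37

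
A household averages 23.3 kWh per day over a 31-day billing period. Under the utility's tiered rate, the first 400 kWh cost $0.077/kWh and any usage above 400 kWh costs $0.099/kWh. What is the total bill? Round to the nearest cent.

$62.71

Usage = 23.3 kWh/day × 31 days = 722.3 kWh
First 400 kWh × $0.077 = $30.80
Remaining 322.3 kWh × $0.099 = $31.91
Total = $62.71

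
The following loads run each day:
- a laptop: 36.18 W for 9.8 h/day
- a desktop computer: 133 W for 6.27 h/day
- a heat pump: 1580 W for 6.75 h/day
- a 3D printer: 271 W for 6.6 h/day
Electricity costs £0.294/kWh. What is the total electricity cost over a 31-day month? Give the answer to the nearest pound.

laptop: 36.18 W × 9.8 h × 31 d = 10,991 Wh = 10.99 kWh
desktop computer: 133 W × 6.27 h × 31 d = 25,851 Wh = 25.85 kWh
heat pump: 1580 W × 6.75 h × 31 d = 330,615 Wh = 330.6 kWh
3D printer: 271 W × 6.6 h × 31 d = 55,447 Wh = 55.45 kWh
Total energy = 10.99 + 25.85 + 330.6 + 55.45 = 422.9 kWh
Cost = 422.9 kWh × £0.294 = £124.33 ≈ £124

£124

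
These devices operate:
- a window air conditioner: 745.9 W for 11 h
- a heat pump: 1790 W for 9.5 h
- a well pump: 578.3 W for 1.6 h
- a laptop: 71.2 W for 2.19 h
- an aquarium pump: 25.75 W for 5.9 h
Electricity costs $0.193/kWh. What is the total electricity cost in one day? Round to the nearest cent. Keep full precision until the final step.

window air conditioner: 745.9 W × 11 h = 8,205 Wh = 8.205 kWh
heat pump: 1790 W × 9.5 h = 17,005 Wh = 17 kWh
well pump: 578.3 W × 1.6 h = 925 Wh = 0.9253 kWh
laptop: 71.2 W × 2.19 h = 156 Wh = 0.1559 kWh
aquarium pump: 25.75 W × 5.9 h = 152 Wh = 0.1519 kWh
Total energy = 8.205 + 17 + 0.9253 + 0.1559 + 0.1519 = 26.44 kWh
Cost = 26.44 kWh × $0.193 = $5.10

$5.10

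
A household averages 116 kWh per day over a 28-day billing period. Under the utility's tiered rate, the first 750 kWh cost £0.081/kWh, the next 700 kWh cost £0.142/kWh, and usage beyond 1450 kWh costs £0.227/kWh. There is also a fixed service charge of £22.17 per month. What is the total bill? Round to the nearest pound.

Usage = 116 kWh/day × 28 days = 3248 kWh
First 750 kWh × £0.081 = £60.75
Next 700 kWh × £0.142 = £99.40
Remaining 1798 kWh × £0.227 = £408.15
Energy charge = £568.30; + service £22.17 = £590.47 ≈ £590

£590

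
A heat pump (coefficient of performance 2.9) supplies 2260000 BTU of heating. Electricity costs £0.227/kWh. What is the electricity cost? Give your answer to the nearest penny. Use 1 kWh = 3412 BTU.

£51.85

Heat delivered = 2,260,000 BTU / 3412 = 662.4 kWh
Electrical input = 662.4 kWh / 2.9 = 228.4 kWh
Cost = 228.4 × £0.227/kWh = £51.85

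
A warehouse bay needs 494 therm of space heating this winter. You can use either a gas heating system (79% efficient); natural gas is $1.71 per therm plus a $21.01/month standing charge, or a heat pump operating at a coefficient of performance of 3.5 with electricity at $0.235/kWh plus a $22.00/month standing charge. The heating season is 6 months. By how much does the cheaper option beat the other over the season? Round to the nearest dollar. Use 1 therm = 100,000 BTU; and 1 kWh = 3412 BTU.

$91

Heat load = 494 therm × 100,000 = 49,400,000 BTU
Gas: input = 49,400,000 / 0.79 = 62,531,646 BTU = 625.3 therm → 625.3 × $1.71 = $1,069.29; + 6 × $21.01 standing = $1,195.35
Heat pump: 49,400,000 BTU / 3412 = 14,480 kWh heat; / 3.5 = 4,137 kWh in → × $0.235 = $972.12; + 6 × $22.00 standing = $1,104.12
Difference = |$1,195.35 − $1,104.12| = $91.24 ≈ $91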